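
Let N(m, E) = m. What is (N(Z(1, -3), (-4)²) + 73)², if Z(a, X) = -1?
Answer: 5184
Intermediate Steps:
(N(Z(1, -3), (-4)²) + 73)² = (-1 + 73)² = 72² = 5184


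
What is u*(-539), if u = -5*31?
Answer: 83545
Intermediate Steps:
u = -155
u*(-539) = -155*(-539) = 83545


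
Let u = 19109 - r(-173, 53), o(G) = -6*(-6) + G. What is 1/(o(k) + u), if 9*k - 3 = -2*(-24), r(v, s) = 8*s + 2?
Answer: 3/56174 ≈ 5.3405e-5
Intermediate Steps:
r(v, s) = 2 + 8*s
k = 17/3 (k = ⅓ + (-2*(-24))/9 = ⅓ + (⅑)*48 = ⅓ + 16/3 = 17/3 ≈ 5.6667)
o(G) = 36 + G
u = 18683 (u = 19109 - (2 + 8*53) = 19109 - (2 + 424) = 19109 - 1*426 = 19109 - 426 = 18683)
1/(o(k) + u) = 1/((36 + 17/3) + 18683) = 1/(125/3 + 18683) = 1/(56174/3) = 3/56174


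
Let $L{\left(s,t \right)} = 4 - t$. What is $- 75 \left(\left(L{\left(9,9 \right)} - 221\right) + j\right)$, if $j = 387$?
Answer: $-12075$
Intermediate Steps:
$- 75 \left(\left(L{\left(9,9 \right)} - 221\right) + j\right) = - 75 \left(\left(\left(4 - 9\right) - 221\right) + 387\right) = - 75 \left(\left(-5 - 221\right) + 387\right) = - 75 \left(-226 + 387\right) = \left(-75\right) 161 = -12075$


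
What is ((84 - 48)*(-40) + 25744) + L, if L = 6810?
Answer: 31114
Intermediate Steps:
((84 - 48)*(-40) + 25744) + L = ((84 - 48)*(-40) + 25744) + 6810 = (36*(-40) + 25744) + 6810 = (-1440 + 25744) + 6810 = 24304 + 6810 = 31114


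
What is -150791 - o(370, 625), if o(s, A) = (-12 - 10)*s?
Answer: -142651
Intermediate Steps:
o(s, A) = -22*s
-150791 - o(370, 625) = -150791 - (-22)*370 = -150791 - 1*(-8140) = -150791 + 8140 = -142651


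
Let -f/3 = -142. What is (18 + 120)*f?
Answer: 58788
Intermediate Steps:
f = 426 (f = -3*(-142) = 426)
(18 + 120)*f = (18 + 120)*426 = 138*426 = 58788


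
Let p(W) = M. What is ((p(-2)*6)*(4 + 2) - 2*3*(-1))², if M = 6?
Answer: 49284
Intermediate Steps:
p(W) = 6
((p(-2)*6)*(4 + 2) - 2*3*(-1))² = ((6*6)*(4 + 2) - 2*3*(-1))² = (36*6 - 6*(-1))² = (216 + 6)² = 222² = 49284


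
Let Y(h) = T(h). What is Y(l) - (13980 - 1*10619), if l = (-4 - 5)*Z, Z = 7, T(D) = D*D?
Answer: 608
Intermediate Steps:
T(D) = D**2
l = -63 (l = (-4 - 5)*7 = -9*7 = -63)
Y(h) = h**2
Y(l) - (13980 - 1*10619) = (-63)**2 - (13980 - 1*10619) = 3969 - (13980 - 10619) = 3969 - 1*3361 = 3969 - 3361 = 608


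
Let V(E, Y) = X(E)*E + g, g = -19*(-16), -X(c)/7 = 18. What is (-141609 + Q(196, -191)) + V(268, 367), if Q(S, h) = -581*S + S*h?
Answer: -326385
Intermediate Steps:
X(c) = -126 (X(c) = -7*18 = -126)
g = 304
V(E, Y) = 304 - 126*E (V(E, Y) = -126*E + 304 = 304 - 126*E)
(-141609 + Q(196, -191)) + V(268, 367) = (-141609 + 196*(-581 - 191)) + (304 - 126*268) = (-141609 + 196*(-772)) + (304 - 33768) = (-141609 - 151312) - 33464 = -292921 - 33464 = -326385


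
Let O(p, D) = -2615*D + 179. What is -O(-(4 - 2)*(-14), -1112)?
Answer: -2908059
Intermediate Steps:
O(p, D) = 179 - 2615*D
-O(-(4 - 2)*(-14), -1112) = -(179 - 2615*(-1112)) = -(179 + 2907880) = -1*2908059 = -2908059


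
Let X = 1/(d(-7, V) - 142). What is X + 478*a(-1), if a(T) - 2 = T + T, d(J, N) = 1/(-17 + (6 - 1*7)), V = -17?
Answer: -18/2557 ≈ -0.0070395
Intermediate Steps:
d(J, N) = -1/18 (d(J, N) = 1/(-17 + (6 - 7)) = 1/(-17 - 1) = 1/(-18) = -1/18)
a(T) = 2 + 2*T (a(T) = 2 + (T + T) = 2 + 2*T)
X = -18/2557 (X = 1/(-1/18 - 142) = 1/(-2557/18) = -18/2557 ≈ -0.0070395)
X + 478*a(-1) = -18/2557 + 478*(2 + 2*(-1)) = -18/2557 + 478*(2 - 2) = -18/2557 + 478*0 = -18/2557 + 0 = -18/2557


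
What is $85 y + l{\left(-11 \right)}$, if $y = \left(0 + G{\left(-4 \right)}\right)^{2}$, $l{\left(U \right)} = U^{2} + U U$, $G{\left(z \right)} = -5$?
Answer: $2367$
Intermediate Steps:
$l{\left(U \right)} = 2 U^{2}$ ($l{\left(U \right)} = U^{2} + U^{2} = 2 U^{2}$)
$y = 25$ ($y = \left(0 - 5\right)^{2} = \left(-5\right)^{2} = 25$)
$85 y + l{\left(-11 \right)} = 85 \cdot 25 + 2 \left(-11\right)^{2} = 2125 + 2 \cdot 121 = 2125 + 242 = 2367$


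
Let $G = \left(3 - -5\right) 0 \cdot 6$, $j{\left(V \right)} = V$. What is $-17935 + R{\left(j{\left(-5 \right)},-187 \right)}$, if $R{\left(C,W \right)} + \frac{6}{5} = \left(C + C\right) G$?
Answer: $- \frac{89681}{5} \approx -17936.0$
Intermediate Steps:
$G = 0$ ($G = \left(3 + 5\right) 0 = 8 \cdot 0 = 0$)
$R{\left(C,W \right)} = - \frac{6}{5}$ ($R{\left(C,W \right)} = - \frac{6}{5} + \left(C + C\right) 0 = - \frac{6}{5} + 2 C 0 = - \frac{6}{5} + 0 = - \frac{6}{5}$)
$-17935 + R{\left(j{\left(-5 \right)},-187 \right)} = -17935 - \frac{6}{5} = - \frac{89681}{5}$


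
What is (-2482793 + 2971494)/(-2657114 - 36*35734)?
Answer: -488701/3943538 ≈ -0.12392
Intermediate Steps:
(-2482793 + 2971494)/(-2657114 - 36*35734) = 488701/(-2657114 - 1286424) = 488701/(-3943538) = 488701*(-1/3943538) = -488701/3943538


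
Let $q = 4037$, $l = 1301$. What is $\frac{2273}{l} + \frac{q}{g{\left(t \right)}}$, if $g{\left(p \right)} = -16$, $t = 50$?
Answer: $- \frac{5215769}{20816} \approx -250.57$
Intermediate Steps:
$\frac{2273}{l} + \frac{q}{g{\left(t \right)}} = \frac{2273}{1301} + \frac{4037}{-16} = 2273 \cdot \frac{1}{1301} + 4037 \left(- \frac{1}{16}\right) = \frac{2273}{1301} - \frac{4037}{16} = - \frac{5215769}{20816}$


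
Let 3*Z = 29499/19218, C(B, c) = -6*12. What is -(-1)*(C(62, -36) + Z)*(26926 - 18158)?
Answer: -6023015392/9609 ≈ -6.2681e+5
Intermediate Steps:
C(B, c) = -72
Z = 9833/19218 (Z = (29499/19218)/3 = (29499*(1/19218))/3 = (⅓)*(9833/6406) = 9833/19218 ≈ 0.51166)
-(-1)*(C(62, -36) + Z)*(26926 - 18158) = -(-1)*(-72 + 9833/19218)*(26926 - 18158) = -(-1)*(-1373863/19218*8768) = -(-1)*(-6023015392)/9609 = -1*6023015392/9609 = -6023015392/9609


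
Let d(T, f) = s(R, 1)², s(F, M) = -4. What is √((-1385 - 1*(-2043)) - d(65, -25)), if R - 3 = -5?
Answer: √642 ≈ 25.338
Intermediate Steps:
R = -2 (R = 3 - 5 = -2)
d(T, f) = 16 (d(T, f) = (-4)² = 16)
√((-1385 - 1*(-2043)) - d(65, -25)) = √((-1385 - 1*(-2043)) - 1*16) = √((-1385 + 2043) - 16) = √(658 - 16) = √642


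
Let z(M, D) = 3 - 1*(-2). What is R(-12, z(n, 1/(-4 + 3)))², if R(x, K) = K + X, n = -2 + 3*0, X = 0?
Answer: 25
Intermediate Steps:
n = -2 (n = -2 + 0 = -2)
z(M, D) = 5 (z(M, D) = 3 + 2 = 5)
R(x, K) = K (R(x, K) = K + 0 = K)
R(-12, z(n, 1/(-4 + 3)))² = 5² = 25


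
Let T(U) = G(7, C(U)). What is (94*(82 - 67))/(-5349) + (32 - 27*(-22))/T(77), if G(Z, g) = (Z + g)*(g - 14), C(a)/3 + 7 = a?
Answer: -9436941/37917278 ≈ -0.24888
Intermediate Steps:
C(a) = -21 + 3*a
G(Z, g) = (-14 + g)*(Z + g) (G(Z, g) = (Z + g)*(-14 + g) = (-14 + g)*(Z + g))
T(U) = 49 + (-21 + 3*U)² - 21*U (T(U) = (-21 + 3*U)² - 14*7 - 14*(-21 + 3*U) + 7*(-21 + 3*U) = (-21 + 3*U)² - 98 + (294 - 42*U) + (-147 + 21*U) = 49 + (-21 + 3*U)² - 21*U)
(94*(82 - 67))/(-5349) + (32 - 27*(-22))/T(77) = (94*(82 - 67))/(-5349) + (32 - 27*(-22))/(490 - 147*77 + 9*77²) = (94*15)*(-1/5349) + (32 + 594)/(490 - 11319 + 9*5929) = 1410*(-1/5349) + 626/(490 - 11319 + 53361) = -470/1783 + 626/42532 = -470/1783 + 626*(1/42532) = -470/1783 + 313/21266 = -9436941/37917278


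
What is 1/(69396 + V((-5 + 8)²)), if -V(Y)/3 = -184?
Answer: 1/69948 ≈ 1.4296e-5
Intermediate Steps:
V(Y) = 552 (V(Y) = -3*(-184) = 552)
1/(69396 + V((-5 + 8)²)) = 1/(69396 + 552) = 1/69948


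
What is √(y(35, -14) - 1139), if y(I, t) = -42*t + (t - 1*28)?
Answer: I*√593 ≈ 24.352*I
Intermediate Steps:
y(I, t) = -28 - 41*t (y(I, t) = -42*t + (t - 28) = -42*t + (-28 + t) = -28 - 41*t)
√(y(35, -14) - 1139) = √((-28 - 41*(-14)) - 1139) = √((-28 + 574) - 1139) = √(546 - 1139) = √(-593) = I*√593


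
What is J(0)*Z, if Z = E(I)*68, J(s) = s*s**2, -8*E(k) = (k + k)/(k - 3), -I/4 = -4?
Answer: 0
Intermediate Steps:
I = 16 (I = -4*(-4) = 16)
E(k) = -k/(4*(-3 + k)) (E(k) = -(k + k)/(8*(k - 3)) = -2*k/(8*(-3 + k)) = -k/(4*(-3 + k)))
J(s) = s**3
Z = -272/13 (Z = -1*16/(-12 + 4*16)*68 = -1*16/(-12 + 64)*68 = -1*16/52*68 = -1*16*1/52*68 = -4/13*68 = -272/13 ≈ -20.923)
J(0)*Z = 0**3*(-272/13) = 0*(-272/13) = 0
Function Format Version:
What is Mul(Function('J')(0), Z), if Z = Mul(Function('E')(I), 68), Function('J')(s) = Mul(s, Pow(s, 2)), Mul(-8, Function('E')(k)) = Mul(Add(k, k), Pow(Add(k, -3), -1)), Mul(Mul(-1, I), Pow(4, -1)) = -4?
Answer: 0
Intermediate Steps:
I = 16 (I = Mul(-4, -4) = 16)
Function('E')(k) = Mul(Rational(-1, 4), k, Pow(Add(-3, k), -1)) (Function('E')(k) = Mul(Rational(-1, 8), Mul(Add(k, k), Pow(Add(k, -3), -1))) = Mul(Rational(-1, 8), Mul(Mul(2, k), Pow(Add(-3, k), -1))) = Mul(Rational(-1, 8), Mul(2, k, Pow(Add(-3, k), -1))) = Mul(Rational(-1, 4), k, Pow(Add(-3, k), -1)))
Function('J')(s) = Pow(s, 3)
Z = Rational(-272, 13) (Z = Mul(Mul(-1, 16, Pow(Add(-12, Mul(4, 16)), -1)), 68) = Mul(Mul(-1, 16, Pow(Add(-12, 64), -1)), 68) = Mul(Mul(-1, 16, Pow(52, -1)), 68) = Mul(Mul(-1, 16, Rational(1, 52)), 68) = Mul(Rational(-4, 13), 68) = Rational(-272, 13) ≈ -20.923)
Mul(Function('J')(0), Z) = Mul(Pow(0, 3), Rational(-272, 13)) = Mul(0, Rational(-272, 13)) = 0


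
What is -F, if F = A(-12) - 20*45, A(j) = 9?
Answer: 891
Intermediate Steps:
F = -891 (F = 9 - 20*45 = 9 - 900 = -891)
-F = -1*(-891) = 891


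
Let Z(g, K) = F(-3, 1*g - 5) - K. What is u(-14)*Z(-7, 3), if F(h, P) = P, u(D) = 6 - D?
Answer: -300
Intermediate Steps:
Z(g, K) = -5 + g - K (Z(g, K) = (1*g - 5) - K = (g - 5) - K = (-5 + g) - K = -5 + g - K)
u(-14)*Z(-7, 3) = (6 - 1*(-14))*(-5 - 7 - 1*3) = (6 + 14)*(-5 - 7 - 3) = 20*(-15) = -300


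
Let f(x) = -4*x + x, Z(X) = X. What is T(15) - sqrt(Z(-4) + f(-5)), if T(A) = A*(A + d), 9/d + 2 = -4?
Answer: 405/2 - sqrt(11) ≈ 199.18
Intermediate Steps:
d = -3/2 (d = 9/(-2 - 4) = 9/(-6) = 9*(-1/6) = -3/2 ≈ -1.5000)
T(A) = A*(-3/2 + A) (T(A) = A*(A - 3/2) = A*(-3/2 + A))
f(x) = -3*x
T(15) - sqrt(Z(-4) + f(-5)) = (1/2)*15*(-3 + 2*15) - sqrt(-4 - 3*(-5)) = (1/2)*15*(-3 + 30) - sqrt(-4 + 15) = (1/2)*15*27 - sqrt(11) = 405/2 - sqrt(11)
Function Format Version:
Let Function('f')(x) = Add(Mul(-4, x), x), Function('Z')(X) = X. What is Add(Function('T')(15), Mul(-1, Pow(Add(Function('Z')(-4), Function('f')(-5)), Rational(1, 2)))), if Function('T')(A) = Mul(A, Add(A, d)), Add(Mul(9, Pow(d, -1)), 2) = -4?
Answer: Add(Rational(405, 2), Mul(-1, Pow(11, Rational(1, 2)))) ≈ 199.18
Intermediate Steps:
d = Rational(-3, 2) (d = Mul(9, Pow(Add(-2, -4), -1)) = Mul(9, Pow(-6, -1)) = Mul(9, Rational(-1, 6)) = Rational(-3, 2) ≈ -1.5000)
Function('T')(A) = Mul(A, Add(Rational(-3, 2), A)) (Function('T')(A) = Mul(A, Add(A, Rational(-3, 2))) = Mul(A, Add(Rational(-3, 2), A)))
Function('f')(x) = Mul(-3, x)
Add(Function('T')(15), Mul(-1, Pow(Add(Function('Z')(-4), Function('f')(-5)), Rational(1, 2)))) = Add(Mul(Rational(1, 2), 15, Add(-3, Mul(2, 15))), Mul(-1, Pow(Add(-4, Mul(-3, -5)), Rational(1, 2)))) = Add(Mul(Rational(1, 2), 15, Add(-3, 30)), Mul(-1, Pow(Add(-4, 15), Rational(1, 2)))) = Add(Mul(Rational(1, 2), 15, 27), Mul(-1, Pow(11, Rational(1, 2)))) = Add(Rational(405, 2), Mul(-1, Pow(11, Rational(1, 2))))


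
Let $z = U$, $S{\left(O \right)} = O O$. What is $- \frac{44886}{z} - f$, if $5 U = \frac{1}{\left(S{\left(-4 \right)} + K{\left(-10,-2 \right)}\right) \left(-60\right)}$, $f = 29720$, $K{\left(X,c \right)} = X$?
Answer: $80765080$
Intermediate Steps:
$S{\left(O \right)} = O^{2}$
$U = - \frac{1}{1800}$ ($U = \frac{1}{5 \left(\left(-4\right)^{2} - 10\right) \left(-60\right)} = \frac{1}{5 \left(16 - 10\right) \left(-60\right)} = \frac{1}{5 \cdot 6 \left(-60\right)} = \frac{1}{5 \left(-360\right)} = \frac{1}{5} \left(- \frac{1}{360}\right) = - \frac{1}{1800} \approx -0.00055556$)
$z = - \frac{1}{1800} \approx -0.00055556$
$- \frac{44886}{z} - f = - \frac{44886}{- \frac{1}{1800}} - 29720 = \left(-44886\right) \left(-1800\right) - 29720 = 80794800 - 29720 = 80765080$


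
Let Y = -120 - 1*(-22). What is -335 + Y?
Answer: -433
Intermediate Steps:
Y = -98 (Y = -120 + 22 = -98)
-335 + Y = -335 - 98 = -433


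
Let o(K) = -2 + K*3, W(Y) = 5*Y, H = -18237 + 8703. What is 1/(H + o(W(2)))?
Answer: -1/9506 ≈ -0.00010520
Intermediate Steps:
H = -9534
o(K) = -2 + 3*K
1/(H + o(W(2))) = 1/(-9534 + (-2 + 3*(5*2))) = 1/(-9534 + (-2 + 3*10)) = 1/(-9534 + (-2 + 30)) = 1/(-9534 + 28) = 1/(-9506) = -1/9506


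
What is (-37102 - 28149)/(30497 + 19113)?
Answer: -65251/49610 ≈ -1.3153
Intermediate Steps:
(-37102 - 28149)/(30497 + 19113) = -65251/49610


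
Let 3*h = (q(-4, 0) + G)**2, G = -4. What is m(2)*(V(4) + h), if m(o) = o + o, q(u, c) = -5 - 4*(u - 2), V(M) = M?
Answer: 316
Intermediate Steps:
q(u, c) = 3 - 4*u (q(u, c) = -5 - 4*(-2 + u) = -5 + (8 - 4*u) = 3 - 4*u)
m(o) = 2*o
h = 75 (h = ((3 - 4*(-4)) - 4)**2/3 = ((3 + 16) - 4)**2/3 = (19 - 4)**2/3 = (1/3)*15**2 = (1/3)*225 = 75)
m(2)*(V(4) + h) = (2*2)*(4 + 75) = 4*79 = 316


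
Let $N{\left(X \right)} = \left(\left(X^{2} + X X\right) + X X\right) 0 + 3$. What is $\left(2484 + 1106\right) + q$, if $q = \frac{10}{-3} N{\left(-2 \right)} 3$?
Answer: $3560$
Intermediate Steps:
$N{\left(X \right)} = 3$ ($N{\left(X \right)} = \left(\left(X^{2} + X^{2}\right) + X^{2}\right) 0 + 3 = \left(2 X^{2} + X^{2}\right) 0 + 3 = 3 X^{2} \cdot 0 + 3 = 0 + 3 = 3$)
$q = -30$ ($q = \frac{10}{-3} \cdot 3 \cdot 3 = 10 \left(- \frac{1}{3}\right) 3 \cdot 3 = \left(- \frac{10}{3}\right) 3 \cdot 3 = \left(-10\right) 3 = -30$)
$\left(2484 + 1106\right) + q = \left(2484 + 1106\right) - 30 = 3590 - 30 = 3560$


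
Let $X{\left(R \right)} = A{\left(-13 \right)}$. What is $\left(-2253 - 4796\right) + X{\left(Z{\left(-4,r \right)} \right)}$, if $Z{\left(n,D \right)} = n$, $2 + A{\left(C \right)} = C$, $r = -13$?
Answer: $-7064$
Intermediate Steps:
$A{\left(C \right)} = -2 + C$
$X{\left(R \right)} = -15$ ($X{\left(R \right)} = -2 - 13 = -15$)
$\left(-2253 - 4796\right) + X{\left(Z{\left(-4,r \right)} \right)} = \left(-2253 - 4796\right) - 15 = -7049 - 15 = -7064$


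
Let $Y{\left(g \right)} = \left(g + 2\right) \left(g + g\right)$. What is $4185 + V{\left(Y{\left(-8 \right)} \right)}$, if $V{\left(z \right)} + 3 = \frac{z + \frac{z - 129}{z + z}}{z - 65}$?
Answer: $\frac{8303221}{1984} \approx 4185.1$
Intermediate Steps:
$Y{\left(g \right)} = 2 g \left(2 + g\right)$ ($Y{\left(g \right)} = \left(2 + g\right) 2 g = 2 g \left(2 + g\right)$)
$V{\left(z \right)} = -3 + \frac{z + \frac{-129 + z}{2 z}}{-65 + z}$ ($V{\left(z \right)} = -3 + \frac{z + \frac{z - 129}{z + z}}{z - 65} = -3 + \frac{z + \frac{-129 + z}{2 z}}{-65 + z}$)
$4185 + V{\left(Y{\left(-8 \right)} \right)} = 4185 + \frac{-129 - 4 \left(2 \left(-8\right) \left(2 - 8\right)\right)^{2} + 391 \cdot 2 \left(-8\right) \left(2 - 8\right)}{2 \cdot 2 \left(-8\right) \left(2 - 8\right) \left(-65 + 2 \left(-8\right) \left(2 - 8\right)\right)} = 4185 + \frac{-129 - 4 \left(2 \left(-8\right) \left(-6\right)\right)^{2} + 391 \cdot 2 \left(-8\right) \left(-6\right)}{2 \cdot 2 \left(-8\right) \left(-6\right) \left(-65 + 2 \left(-8\right) \left(-6\right)\right)} = 4185 + \frac{-129 - 4 \cdot 96^{2} + 391 \cdot 96}{2 \cdot 96 \left(-65 + 96\right)} = 4185 + \frac{1}{2} \cdot \frac{1}{96} \cdot \frac{1}{31} \left(-129 - 36864 + 37536\right) = 4185 + \frac{1}{2} \cdot \frac{1}{96} \cdot \frac{1}{31} \cdot 543 = 4185 + \frac{181}{1984} = \frac{8303221}{1984}$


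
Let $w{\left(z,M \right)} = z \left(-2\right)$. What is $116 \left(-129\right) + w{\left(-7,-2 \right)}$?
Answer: $-14950$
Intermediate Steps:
$w{\left(z,M \right)} = - 2 z$
$116 \left(-129\right) + w{\left(-7,-2 \right)} = 116 \left(-129\right) - -14 = -14964 + 14 = -14950$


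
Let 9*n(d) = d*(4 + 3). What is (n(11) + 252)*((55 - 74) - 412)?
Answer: -1010695/9 ≈ -1.1230e+5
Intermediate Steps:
n(d) = 7*d/9 (n(d) = (d*(4 + 3))/9 = (d*7)/9 = (7*d)/9 = 7*d/9)
(n(11) + 252)*((55 - 74) - 412) = ((7/9)*11 + 252)*((55 - 74) - 412) = (77/9 + 252)*(-19 - 412) = (2345/9)*(-431) = -1010695/9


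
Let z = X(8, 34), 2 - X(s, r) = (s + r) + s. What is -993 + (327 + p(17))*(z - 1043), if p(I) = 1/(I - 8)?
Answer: -3220841/9 ≈ -3.5787e+5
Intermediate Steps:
p(I) = 1/(-8 + I)
X(s, r) = 2 - r - 2*s (X(s, r) = 2 - ((s + r) + s) = 2 - ((r + s) + s) = 2 - (r + 2*s) = 2 + (-r - 2*s) = 2 - r - 2*s)
z = -48 (z = 2 - 1*34 - 2*8 = 2 - 34 - 16 = -48)
-993 + (327 + p(17))*(z - 1043) = -993 + (327 + 1/(-8 + 17))*(-48 - 1043) = -993 + (327 + 1/9)*(-1091) = -993 + (327 + ⅑)*(-1091) = -993 + (2944/9)*(-1091) = -993 - 3211904/9 = -3220841/9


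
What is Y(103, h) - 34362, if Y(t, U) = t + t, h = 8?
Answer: -34156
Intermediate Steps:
Y(t, U) = 2*t
Y(103, h) - 34362 = 2*103 - 34362 = 206 - 34362 = -34156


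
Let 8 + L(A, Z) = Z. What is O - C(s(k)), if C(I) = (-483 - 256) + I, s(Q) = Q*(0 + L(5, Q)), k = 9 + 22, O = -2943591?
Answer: -2943565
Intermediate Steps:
L(A, Z) = -8 + Z
k = 31
s(Q) = Q*(-8 + Q) (s(Q) = Q*(0 + (-8 + Q)) = Q*(-8 + Q))
C(I) = -739 + I
O - C(s(k)) = -2943591 - (-739 + 31*(-8 + 31)) = -2943591 - (-739 + 31*23) = -2943591 - (-739 + 713) = -2943591 - 1*(-26) = -2943591 + 26 = -2943565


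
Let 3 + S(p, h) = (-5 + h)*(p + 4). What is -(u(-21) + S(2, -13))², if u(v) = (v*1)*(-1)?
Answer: -8100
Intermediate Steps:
u(v) = -v (u(v) = v*(-1) = -v)
S(p, h) = -3 + (-5 + h)*(4 + p) (S(p, h) = -3 + (-5 + h)*(p + 4) = -3 + (-5 + h)*(4 + p))
-(u(-21) + S(2, -13))² = -(-1*(-21) + (-23 - 5*2 + 4*(-13) - 13*2))² = -(21 + (-23 - 10 - 52 - 26))² = -(21 - 111)² = -1*(-90)² = -1*8100 = -8100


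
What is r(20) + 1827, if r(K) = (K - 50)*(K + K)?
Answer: 627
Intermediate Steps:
r(K) = 2*K*(-50 + K) (r(K) = (-50 + K)*(2*K) = 2*K*(-50 + K))
r(20) + 1827 = 2*20*(-50 + 20) + 1827 = 2*20*(-30) + 1827 = -1200 + 1827 = 627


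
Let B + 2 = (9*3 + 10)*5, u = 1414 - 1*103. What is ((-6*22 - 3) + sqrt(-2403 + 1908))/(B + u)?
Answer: -15/166 + I*sqrt(55)/498 ≈ -0.090361 + 0.014892*I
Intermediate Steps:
u = 1311 (u = 1414 - 103 = 1311)
B = 183 (B = -2 + (9*3 + 10)*5 = -2 + (27 + 10)*5 = -2 + 37*5 = -2 + 185 = 183)
((-6*22 - 3) + sqrt(-2403 + 1908))/(B + u) = ((-6*22 - 3) + sqrt(-2403 + 1908))/(183 + 1311) = ((-132 - 3) + sqrt(-495))/1494 = (-135 + 3*I*sqrt(55))*(1/1494) = -15/166 + I*sqrt(55)/498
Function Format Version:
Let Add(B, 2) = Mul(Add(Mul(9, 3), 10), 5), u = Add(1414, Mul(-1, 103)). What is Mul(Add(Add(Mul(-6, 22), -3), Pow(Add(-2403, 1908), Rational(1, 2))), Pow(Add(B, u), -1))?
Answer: Add(Rational(-15, 166), Mul(Rational(1, 498), I, Pow(55, Rational(1, 2)))) ≈ Add(-0.090361, Mul(0.014892, I))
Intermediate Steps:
u = 1311 (u = Add(1414, -103) = 1311)
B = 183 (B = Add(-2, Mul(Add(Mul(9, 3), 10), 5)) = Add(-2, Mul(Add(27, 10), 5)) = Add(-2, Mul(37, 5)) = Add(-2, 185) = 183)
Mul(Add(Add(Mul(-6, 22), -3), Pow(Add(-2403, 1908), Rational(1, 2))), Pow(Add(B, u), -1)) = Mul(Add(Add(Mul(-6, 22), -3), Pow(Add(-2403, 1908), Rational(1, 2))), Pow(Add(183, 1311), -1)) = Mul(Add(Add(-132, -3), Pow(-495, Rational(1, 2))), Pow(1494, -1)) = Mul(Add(-135, Mul(3, I, Pow(55, Rational(1, 2)))), Rational(1, 1494)) = Add(Rational(-15, 166), Mul(Rational(1, 498), I, Pow(55, Rational(1, 2))))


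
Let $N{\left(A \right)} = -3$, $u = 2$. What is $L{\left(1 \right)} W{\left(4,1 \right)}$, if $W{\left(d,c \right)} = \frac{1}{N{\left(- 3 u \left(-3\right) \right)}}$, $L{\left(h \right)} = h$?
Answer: $- \frac{1}{3} \approx -0.33333$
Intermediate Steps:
$W{\left(d,c \right)} = - \frac{1}{3}$ ($W{\left(d,c \right)} = \frac{1}{-3} = - \frac{1}{3}$)
$L{\left(1 \right)} W{\left(4,1 \right)} = 1 \left(- \frac{1}{3}\right) = - \frac{1}{3}$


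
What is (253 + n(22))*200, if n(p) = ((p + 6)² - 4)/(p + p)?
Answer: 595600/11 ≈ 54145.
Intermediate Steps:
n(p) = (-4 + (6 + p)²)/(2*p) (n(p) = ((6 + p)² - 4)/((2*p)) = (-4 + (6 + p)²)*(1/(2*p)) = (-4 + (6 + p)²)/(2*p))
(253 + n(22))*200 = (253 + (½)*(-4 + (6 + 22)²)/22)*200 = (253 + (½)*(1/22)*(-4 + 28²))*200 = (253 + (½)*(1/22)*(-4 + 784))*200 = (253 + (½)*(1/22)*780)*200 = (253 + 195/11)*200 = (2978/11)*200 = 595600/11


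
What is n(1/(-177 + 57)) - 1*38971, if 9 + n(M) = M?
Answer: -4677601/120 ≈ -38980.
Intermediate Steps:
n(M) = -9 + M
n(1/(-177 + 57)) - 1*38971 = (-9 + 1/(-177 + 57)) - 1*38971 = (-9 + 1/(-120)) - 38971 = (-9 - 1/120) - 38971 = -1081/120 - 38971 = -4677601/120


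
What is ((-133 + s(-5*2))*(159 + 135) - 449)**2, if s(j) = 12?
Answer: 1297656529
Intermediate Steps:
((-133 + s(-5*2))*(159 + 135) - 449)**2 = ((-133 + 12)*(159 + 135) - 449)**2 = (-121*294 - 449)**2 = (-35574 - 449)**2 = (-36023)**2 = 1297656529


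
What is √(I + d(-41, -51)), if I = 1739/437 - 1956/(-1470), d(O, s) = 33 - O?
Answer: √18553549495/15295 ≈ 8.9056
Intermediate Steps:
I = 568517/107065 (I = 1739*(1/437) - 1956*(-1/1470) = 1739/437 + 326/245 = 568517/107065 ≈ 5.3100)
√(I + d(-41, -51)) = √(568517/107065 + (33 - 1*(-41))) = √(568517/107065 + (33 + 41)) = √(568517/107065 + 74) = √(8491327/107065) = √18553549495/15295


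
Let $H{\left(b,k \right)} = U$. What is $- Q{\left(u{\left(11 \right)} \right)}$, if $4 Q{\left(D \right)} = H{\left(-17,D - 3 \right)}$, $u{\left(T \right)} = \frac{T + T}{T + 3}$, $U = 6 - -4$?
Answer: $- \frac{5}{2} \approx -2.5$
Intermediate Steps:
$U = 10$ ($U = 6 + 4 = 10$)
$H{\left(b,k \right)} = 10$
$u{\left(T \right)} = \frac{2 T}{3 + T}$
$Q{\left(D \right)} = \frac{5}{2}$ ($Q{\left(D \right)} = \frac{1}{4} \cdot 10 = \frac{5}{2}$)
$- Q{\left(u{\left(11 \right)} \right)} = \left(-1\right) \frac{5}{2} = - \frac{5}{2}$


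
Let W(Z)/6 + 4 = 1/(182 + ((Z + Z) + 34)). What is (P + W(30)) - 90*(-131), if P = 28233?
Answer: 1839955/46 ≈ 39999.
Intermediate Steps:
W(Z) = -24 + 6/(216 + 2*Z) (W(Z) = -24 + 6/(182 + ((Z + Z) + 34)) = -24 + 6/(182 + (2*Z + 34)) = -24 + 6/(182 + (34 + 2*Z)) = -24 + 6/(216 + 2*Z))
(P + W(30)) - 90*(-131) = (28233 + 3*(-863 - 8*30)/(108 + 30)) - 90*(-131) = (28233 + 3*(-863 - 240)/138) + 11790 = (28233 + 3*(1/138)*(-1103)) + 11790 = (28233 - 1103/46) + 11790 = 1297615/46 + 11790 = 1839955/46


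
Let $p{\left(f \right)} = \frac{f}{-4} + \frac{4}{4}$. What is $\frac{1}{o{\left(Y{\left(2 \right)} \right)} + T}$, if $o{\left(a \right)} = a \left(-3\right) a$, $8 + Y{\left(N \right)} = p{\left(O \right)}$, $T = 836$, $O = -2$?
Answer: $\frac{4}{2837} \approx 0.0014099$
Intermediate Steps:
$p{\left(f \right)} = 1 - \frac{f}{4}$ ($p{\left(f \right)} = f \left(- \frac{1}{4}\right) + 4 \cdot \frac{1}{4} = - \frac{f}{4} + 1 = 1 - \frac{f}{4}$)
$Y{\left(N \right)} = - \frac{13}{2}$ ($Y{\left(N \right)} = -8 + \left(1 - - \frac{1}{2}\right) = -8 + \left(1 + \frac{1}{2}\right) = -8 + \frac{3}{2} = - \frac{13}{2}$)
$o{\left(a \right)} = - 3 a^{2}$ ($o{\left(a \right)} = - 3 a a = - 3 a^{2}$)
$\frac{1}{o{\left(Y{\left(2 \right)} \right)} + T} = \frac{1}{- 3 \left(- \frac{13}{2}\right)^{2} + 836} = \frac{1}{\left(-3\right) \frac{169}{4} + 836} = \frac{1}{- \frac{507}{4} + 836} = \frac{1}{\frac{2837}{4}} = \frac{4}{2837}$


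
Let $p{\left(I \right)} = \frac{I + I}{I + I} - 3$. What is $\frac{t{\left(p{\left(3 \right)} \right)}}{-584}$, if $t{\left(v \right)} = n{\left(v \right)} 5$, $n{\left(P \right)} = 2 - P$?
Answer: $- \frac{5}{146} \approx -0.034247$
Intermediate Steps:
$p{\left(I \right)} = -2$ ($p{\left(I \right)} = \frac{2 I}{2 I} - 3 = 2 I \frac{1}{2 I} - 3 = 1 - 3 = -2$)
$t{\left(v \right)} = 10 - 5 v$ ($t{\left(v \right)} = \left(2 - v\right) 5 = 10 - 5 v$)
$\frac{t{\left(p{\left(3 \right)} \right)}}{-584} = \frac{10 - -10}{-584} = \left(10 + 10\right) \left(- \frac{1}{584}\right) = 20 \left(- \frac{1}{584}\right) = - \frac{5}{146}$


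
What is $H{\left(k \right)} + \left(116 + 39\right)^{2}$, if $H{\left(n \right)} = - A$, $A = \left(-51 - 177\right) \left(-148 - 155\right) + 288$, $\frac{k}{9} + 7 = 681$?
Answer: $-45347$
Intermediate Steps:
$k = 6066$ ($k = -63 + 9 \cdot 681 = -63 + 6129 = 6066$)
$A = 69372$ ($A = \left(-228\right) \left(-303\right) + 288 = 69084 + 288 = 69372$)
$H{\left(n \right)} = -69372$ ($H{\left(n \right)} = \left(-1\right) 69372 = -69372$)
$H{\left(k \right)} + \left(116 + 39\right)^{2} = -69372 + \left(116 + 39\right)^{2} = -69372 + 155^{2} = -69372 + 24025 = -45347$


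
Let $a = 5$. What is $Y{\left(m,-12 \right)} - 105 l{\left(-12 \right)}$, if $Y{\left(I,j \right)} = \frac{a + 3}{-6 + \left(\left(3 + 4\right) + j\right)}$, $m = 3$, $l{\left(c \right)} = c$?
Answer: $\frac{13852}{11} \approx 1259.3$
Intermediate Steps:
$Y{\left(I,j \right)} = \frac{8}{1 + j}$ ($Y{\left(I,j \right)} = \frac{5 + 3}{-6 + \left(\left(3 + 4\right) + j\right)} = \frac{8}{-6 + \left(7 + j\right)} = \frac{8}{1 + j}$)
$Y{\left(m,-12 \right)} - 105 l{\left(-12 \right)} = \frac{8}{1 - 12} - -1260 = \frac{8}{-11} + 1260 = 8 \left(- \frac{1}{11}\right) + 1260 = - \frac{8}{11} + 1260 = \frac{13852}{11}$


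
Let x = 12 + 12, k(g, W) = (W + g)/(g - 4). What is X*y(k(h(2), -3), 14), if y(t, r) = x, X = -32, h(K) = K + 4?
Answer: -768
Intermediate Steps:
h(K) = 4 + K
k(g, W) = (W + g)/(-4 + g)
x = 24
y(t, r) = 24
X*y(k(h(2), -3), 14) = -32*24 = -768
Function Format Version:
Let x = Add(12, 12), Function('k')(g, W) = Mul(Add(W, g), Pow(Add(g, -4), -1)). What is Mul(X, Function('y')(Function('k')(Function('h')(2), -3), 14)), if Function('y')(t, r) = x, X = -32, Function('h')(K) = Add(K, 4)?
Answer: -768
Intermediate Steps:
Function('h')(K) = Add(4, K)
Function('k')(g, W) = Mul(Pow(Add(-4, g), -1), Add(W, g)) (Function('k')(g, W) = Mul(Add(W, g), Pow(Add(-4, g), -1)) = Mul(Pow(Add(-4, g), -1), Add(W, g)))
x = 24
Function('y')(t, r) = 24
Mul(X, Function('y')(Function('k')(Function('h')(2), -3), 14)) = Mul(-32, 24) = -768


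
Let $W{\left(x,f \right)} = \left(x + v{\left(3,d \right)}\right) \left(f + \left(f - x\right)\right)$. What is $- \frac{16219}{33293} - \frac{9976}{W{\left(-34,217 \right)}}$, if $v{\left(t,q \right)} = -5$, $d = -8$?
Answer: $\frac{53405}{898911} \approx 0.059411$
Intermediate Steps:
$W{\left(x,f \right)} = \left(-5 + x\right) \left(- x + 2 f\right)$ ($W{\left(x,f \right)} = \left(x - 5\right) \left(f + \left(f - x\right)\right) = \left(-5 + x\right) \left(- x + 2 f\right)$)
$- \frac{16219}{33293} - \frac{9976}{W{\left(-34,217 \right)}} = - \frac{16219}{33293} - \frac{9976}{- \left(-34\right)^{2} - 2170 + 5 \left(-34\right) + 2 \cdot 217 \left(-34\right)} = \left(-16219\right) \frac{1}{33293} - \frac{9976}{\left(-1\right) 1156 - 2170 - 170 - 14756} = - \frac{16219}{33293} - \frac{9976}{-1156 - 2170 - 170 - 14756} = - \frac{16219}{33293} - \frac{9976}{-18252} = - \frac{16219}{33293} - - \frac{2494}{4563} = - \frac{16219}{33293} + \frac{2494}{4563} = \frac{53405}{898911}$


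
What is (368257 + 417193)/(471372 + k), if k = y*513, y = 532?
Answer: 392725/372144 ≈ 1.0553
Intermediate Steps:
k = 272916 (k = 532*513 = 272916)
(368257 + 417193)/(471372 + k) = (368257 + 417193)/(471372 + 272916) = 785450/744288 = 785450*(1/744288) = 392725/372144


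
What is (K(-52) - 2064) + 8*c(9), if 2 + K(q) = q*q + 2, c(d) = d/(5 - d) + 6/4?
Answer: 634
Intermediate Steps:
c(d) = 3/2 + d/(5 - d) (c(d) = d/(5 - d) + 6*(¼) = d/(5 - d) + 3/2 = 3/2 + d/(5 - d))
K(q) = q² (K(q) = -2 + (q*q + 2) = -2 + (q² + 2) = -2 + (2 + q²) = q²)
(K(-52) - 2064) + 8*c(9) = ((-52)² - 2064) + 8*((-15 + 9)/(2*(-5 + 9))) = (2704 - 2064) + 8*((½)*(-6)/4) = 640 + 8*((½)*(¼)*(-6)) = 640 + 8*(-¾) = 640 - 6 = 634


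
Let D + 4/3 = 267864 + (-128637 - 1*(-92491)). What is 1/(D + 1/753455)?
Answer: 2260365/523764243253 ≈ 4.3156e-6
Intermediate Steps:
D = 695150/3 (D = -4/3 + (267864 + (-128637 - 1*(-92491))) = -4/3 + (267864 + (-128637 + 92491)) = -4/3 + (267864 - 36146) = -4/3 + 231718 = 695150/3 ≈ 2.3172e+5)
1/(D + 1/753455) = 1/(695150/3 + 1/753455) = 1/(523764243253/2260365) = 2260365/523764243253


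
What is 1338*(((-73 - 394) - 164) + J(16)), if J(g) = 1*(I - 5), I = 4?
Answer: -845616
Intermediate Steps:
J(g) = -1 (J(g) = 1*(4 - 5) = 1*(-1) = -1)
1338*(((-73 - 394) - 164) + J(16)) = 1338*(((-73 - 394) - 164) - 1) = 1338*((-467 - 164) - 1) = 1338*(-631 - 1) = 1338*(-632) = -845616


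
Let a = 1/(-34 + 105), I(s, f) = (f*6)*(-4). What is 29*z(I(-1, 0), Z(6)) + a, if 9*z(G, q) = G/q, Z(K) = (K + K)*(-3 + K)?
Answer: 1/71 ≈ 0.014085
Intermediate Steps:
Z(K) = 2*K*(-3 + K) (Z(K) = (2*K)*(-3 + K) = 2*K*(-3 + K))
I(s, f) = -24*f (I(s, f) = (6*f)*(-4) = -24*f)
z(G, q) = G/(9*q) (z(G, q) = (G/q)/9 = G/(9*q))
a = 1/71 ≈ 0.014085
29*z(I(-1, 0), Z(6)) + a = 29*((-24*0)/(9*((2*6*(-3 + 6))))) + 1/71 = 29*((⅑)*0/(2*6*3)) + 1/71 = 29*((⅑)*0/36) + 1/71 = 29*((⅑)*0*(1/36)) + 1/71 = 29*0 + 1/71 = 0 + 1/71 = 1/71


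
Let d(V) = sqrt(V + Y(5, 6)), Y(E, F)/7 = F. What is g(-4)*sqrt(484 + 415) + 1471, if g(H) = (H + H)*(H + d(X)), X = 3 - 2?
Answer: 1471 + 8*sqrt(899)*(4 - sqrt(43)) ≈ 857.56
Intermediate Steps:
Y(E, F) = 7*F
X = 1
d(V) = sqrt(42 + V) (d(V) = sqrt(V + 7*6) = sqrt(V + 42) = sqrt(42 + V))
g(H) = 2*H*(H + sqrt(43)) (g(H) = (H + H)*(H + sqrt(42 + 1)) = (2*H)*(H + sqrt(43)) = 2*H*(H + sqrt(43)))
g(-4)*sqrt(484 + 415) + 1471 = (2*(-4)*(-4 + sqrt(43)))*sqrt(484 + 415) + 1471 = (32 - 8*sqrt(43))*sqrt(899) + 1471 = sqrt(899)*(32 - 8*sqrt(43)) + 1471 = 1471 + sqrt(899)*(32 - 8*sqrt(43))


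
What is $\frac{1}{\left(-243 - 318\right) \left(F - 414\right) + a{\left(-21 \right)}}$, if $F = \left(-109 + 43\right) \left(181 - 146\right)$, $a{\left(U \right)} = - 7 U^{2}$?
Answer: $\frac{1}{1525077} \approx 6.557 \cdot 10^{-7}$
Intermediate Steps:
$F = -2310$ ($F = \left(-66\right) 35 = -2310$)
$\frac{1}{\left(-243 - 318\right) \left(F - 414\right) + a{\left(-21 \right)}} = \frac{1}{\left(-243 - 318\right) \left(-2310 - 414\right) - 7 \left(-21\right)^{2}} = \frac{1}{\left(-561\right) \left(-2724\right) - 3087} = \frac{1}{1528164 - 3087} = \frac{1}{1525077}$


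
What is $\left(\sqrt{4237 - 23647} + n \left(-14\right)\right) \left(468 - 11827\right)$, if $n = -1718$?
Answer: $-273206668 - 11359 i \sqrt{19410} \approx -2.7321 \cdot 10^{8} - 1.5825 \cdot 10^{6} i$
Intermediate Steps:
$\left(\sqrt{4237 - 23647} + n \left(-14\right)\right) \left(468 - 11827\right) = \left(\sqrt{4237 - 23647} - -24052\right) \left(468 - 11827\right) = \left(\sqrt{-19410} + 24052\right) \left(-11359\right) = \left(i \sqrt{19410} + 24052\right) \left(-11359\right) = \left(24052 + i \sqrt{19410}\right) \left(-11359\right) = -273206668 - 11359 i \sqrt{19410}$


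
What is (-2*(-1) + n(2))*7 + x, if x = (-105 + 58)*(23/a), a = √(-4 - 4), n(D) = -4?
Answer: -14 + 1081*I*√2/4 ≈ -14.0 + 382.19*I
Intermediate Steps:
a = 2*I*√2 (a = √(-8) = 2*I*√2 ≈ 2.8284*I)
x = 1081*I*√2/4 (x = (-105 + 58)*(23/((2*I*√2))) = -1081*(-I*√2/4) = -(-1081)*I*√2/4 = 1081*I*√2/4 ≈ 382.19*I)
(-2*(-1) + n(2))*7 + x = (-2*(-1) - 4)*7 + 1081*I*√2/4 = (2 - 4)*7 + 1081*I*√2/4 = -2*7 + 1081*I*√2/4 = -14 + 1081*I*√2/4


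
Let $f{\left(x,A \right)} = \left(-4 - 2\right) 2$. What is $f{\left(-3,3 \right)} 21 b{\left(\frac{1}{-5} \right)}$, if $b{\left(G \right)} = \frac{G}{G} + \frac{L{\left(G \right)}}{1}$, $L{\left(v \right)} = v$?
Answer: $- \frac{1008}{5} \approx -201.6$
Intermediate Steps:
$f{\left(x,A \right)} = -12$ ($f{\left(x,A \right)} = \left(-6\right) 2 = -12$)
$b{\left(G \right)} = 1 + G$ ($b{\left(G \right)} = \frac{G}{G} + \frac{G}{1} = 1 + G 1 = 1 + G$)
$f{\left(-3,3 \right)} 21 b{\left(\frac{1}{-5} \right)} = \left(-12\right) 21 \left(1 + \frac{1}{-5}\right) = - 252 \left(1 - \frac{1}{5}\right) = \left(-252\right) \frac{4}{5} = - \frac{1008}{5}$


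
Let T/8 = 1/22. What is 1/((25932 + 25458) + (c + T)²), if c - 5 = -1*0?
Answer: 121/6221671 ≈ 1.9448e-5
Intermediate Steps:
c = 5 (c = 5 - 1*0 = 5 + 0 = 5)
T = 4/11 (T = 8/22 = 8*(1/22) = 4/11 ≈ 0.36364)
1/((25932 + 25458) + (c + T)²) = 1/((25932 + 25458) + (5 + 4/11)²) = 1/(51390 + (59/11)²) = 1/(51390 + 3481/121) = 1/(6221671/121) = 121/6221671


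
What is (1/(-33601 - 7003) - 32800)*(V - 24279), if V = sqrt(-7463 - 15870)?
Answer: 32335044149079/40604 - 1331811201*I*sqrt(23333)/40604 ≈ 7.9635e+8 - 5.0102e+6*I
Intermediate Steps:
V = I*sqrt(23333) (V = sqrt(-23333) = I*sqrt(23333) ≈ 152.75*I)
(1/(-33601 - 7003) - 32800)*(V - 24279) = (1/(-33601 - 7003) - 32800)*(I*sqrt(23333) - 24279) = (1/(-40604) - 32800)*(-24279 + I*sqrt(23333)) = (-1/40604 - 32800)*(-24279 + I*sqrt(23333)) = -1331811201*(-24279 + I*sqrt(23333))/40604 = 32335044149079/40604 - 1331811201*I*sqrt(23333)/40604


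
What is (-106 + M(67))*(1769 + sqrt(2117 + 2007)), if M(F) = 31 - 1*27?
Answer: -180438 - 204*sqrt(1031) ≈ -1.8699e+5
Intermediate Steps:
M(F) = 4 (M(F) = 31 - 27 = 4)
(-106 + M(67))*(1769 + sqrt(2117 + 2007)) = (-106 + 4)*(1769 + sqrt(2117 + 2007)) = -102*(1769 + sqrt(4124)) = -102*(1769 + 2*sqrt(1031)) = -180438 - 204*sqrt(1031)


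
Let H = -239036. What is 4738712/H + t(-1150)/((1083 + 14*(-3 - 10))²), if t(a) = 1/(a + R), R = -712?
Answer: -255818260839285/12904302645094 ≈ -19.824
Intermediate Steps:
t(a) = 1/(-712 + a) (t(a) = 1/(a - 712) = 1/(-712 + a))
4738712/H + t(-1150)/((1083 + 14*(-3 - 10))²) = 4738712/(-239036) + 1/((-712 - 1150)*((1083 + 14*(-3 - 10))²)) = 4738712*(-1/239036) + 1/((-1862)*((1083 + 14*(-13))²)) = -1184678/59759 - 1/(1862*(1083 - 182)²) = -1184678/59759 - 1/(1862*(901²)) = -1184678/59759 - 1/1862/811801 = -1184678/59759 - 1/1862*1/811801 = -1184678/59759 - 1/1511573462 = -255818260839285/12904302645094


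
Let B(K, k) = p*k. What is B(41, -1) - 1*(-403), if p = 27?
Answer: 376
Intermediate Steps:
B(K, k) = 27*k
B(41, -1) - 1*(-403) = 27*(-1) - 1*(-403) = -27 + 403 = 376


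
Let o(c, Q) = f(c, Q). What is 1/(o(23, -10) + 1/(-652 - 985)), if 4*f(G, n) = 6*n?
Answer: -1637/24556 ≈ -0.066664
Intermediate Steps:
f(G, n) = 3*n/2 (f(G, n) = (6*n)/4 = 3*n/2)
o(c, Q) = 3*Q/2
1/(o(23, -10) + 1/(-652 - 985)) = 1/((3/2)*(-10) + 1/(-652 - 985)) = 1/(-15 + 1/(-1637)) = 1/(-15 - 1/1637) = 1/(-24556/1637) = -1637/24556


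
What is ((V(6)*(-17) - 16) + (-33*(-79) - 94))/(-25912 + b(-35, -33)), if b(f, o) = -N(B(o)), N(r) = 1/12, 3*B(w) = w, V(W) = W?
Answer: -5748/62189 ≈ -0.092428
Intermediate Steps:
B(w) = w/3
N(r) = 1/12
b(f, o) = -1/12 (b(f, o) = -1*1/12 = -1/12)
((V(6)*(-17) - 16) + (-33*(-79) - 94))/(-25912 + b(-35, -33)) = ((6*(-17) - 16) + (-33*(-79) - 94))/(-25912 - 1/12) = ((-102 - 16) + (2607 - 94))/(-310945/12) = (-118 + 2513)*(-12/310945) = 2395*(-12/310945) = -5748/62189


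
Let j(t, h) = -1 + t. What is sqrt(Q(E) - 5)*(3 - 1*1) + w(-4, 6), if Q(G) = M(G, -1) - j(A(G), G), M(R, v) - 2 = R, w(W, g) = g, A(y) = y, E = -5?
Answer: 6 + 2*I*sqrt(2) ≈ 6.0 + 2.8284*I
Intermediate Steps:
M(R, v) = 2 + R
Q(G) = 3 (Q(G) = (2 + G) - (-1 + G) = (2 + G) + (1 - G) = 3)
sqrt(Q(E) - 5)*(3 - 1*1) + w(-4, 6) = sqrt(3 - 5)*(3 - 1*1) + 6 = sqrt(-2)*(3 - 1) + 6 = (I*sqrt(2))*2 + 6 = 2*I*sqrt(2) + 6 = 6 + 2*I*sqrt(2)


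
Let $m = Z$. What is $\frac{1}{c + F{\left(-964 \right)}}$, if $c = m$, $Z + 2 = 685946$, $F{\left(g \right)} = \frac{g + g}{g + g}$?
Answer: $\frac{1}{685945} \approx 1.4578 \cdot 10^{-6}$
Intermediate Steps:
$F{\left(g \right)} = 1$ ($F{\left(g \right)} = \frac{2 g}{2 g} = 2 g \frac{1}{2 g} = 1$)
$Z = 685944$ ($Z = -2 + 685946 = 685944$)
$m = 685944$
$c = 685944$
$\frac{1}{c + F{\left(-964 \right)}} = \frac{1}{685944 + 1} = \frac{1}{685945}$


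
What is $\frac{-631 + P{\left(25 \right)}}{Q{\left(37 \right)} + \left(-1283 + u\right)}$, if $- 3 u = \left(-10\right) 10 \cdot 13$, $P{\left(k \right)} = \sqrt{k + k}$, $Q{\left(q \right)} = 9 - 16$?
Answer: $\frac{1893}{2570} - \frac{3 \sqrt{2}}{514} \approx 0.72832$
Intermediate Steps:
$Q{\left(q \right)} = -7$
$P{\left(k \right)} = \sqrt{2} \sqrt{k}$ ($P{\left(k \right)} = \sqrt{2 k} = \sqrt{2} \sqrt{k}$)
$u = \frac{1300}{3}$ ($u = - \frac{\left(-10\right) 10 \cdot 13}{3} = - \frac{\left(-100\right) 13}{3} = \left(- \frac{1}{3}\right) \left(-1300\right) = \frac{1300}{3} \approx 433.33$)
$\frac{-631 + P{\left(25 \right)}}{Q{\left(37 \right)} + \left(-1283 + u\right)} = \frac{-631 + \sqrt{2} \sqrt{25}}{-7 + \left(-1283 + \frac{1300}{3}\right)} = \frac{-631 + \sqrt{2} \cdot 5}{-7 - \frac{2549}{3}} = \frac{-631 + 5 \sqrt{2}}{- \frac{2570}{3}} = \left(-631 + 5 \sqrt{2}\right) \left(- \frac{3}{2570}\right) = \frac{1893}{2570} - \frac{3 \sqrt{2}}{514}$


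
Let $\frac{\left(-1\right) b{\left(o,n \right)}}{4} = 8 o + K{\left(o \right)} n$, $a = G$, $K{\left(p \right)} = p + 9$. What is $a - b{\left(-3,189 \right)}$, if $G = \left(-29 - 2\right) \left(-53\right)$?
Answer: $6083$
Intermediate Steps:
$K{\left(p \right)} = 9 + p$
$G = 1643$ ($G = \left(-31\right) \left(-53\right) = 1643$)
$a = 1643$
$b{\left(o,n \right)} = - 32 o - 4 n \left(9 + o\right)$ ($b{\left(o,n \right)} = - 4 \left(8 o + \left(9 + o\right) n\right) = - 4 \left(8 o + n \left(9 + o\right)\right) = - 32 o - 4 n \left(9 + o\right)$)
$a - b{\left(-3,189 \right)} = 1643 - \left(\left(-32\right) \left(-3\right) - 756 \left(9 - 3\right)\right) = 1643 - \left(96 - 756 \cdot 6\right) = 1643 - \left(96 - 4536\right) = 1643 - -4440 = 1643 + 4440 = 6083$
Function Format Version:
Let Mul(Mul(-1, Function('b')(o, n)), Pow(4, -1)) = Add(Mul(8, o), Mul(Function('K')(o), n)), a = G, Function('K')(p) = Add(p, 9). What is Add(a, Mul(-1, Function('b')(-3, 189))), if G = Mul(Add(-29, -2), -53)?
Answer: 6083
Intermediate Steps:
Function('K')(p) = Add(9, p)
G = 1643 (G = Mul(-31, -53) = 1643)
a = 1643
Function('b')(o, n) = Add(Mul(-32, o), Mul(-4, n, Add(9, o))) (Function('b')(o, n) = Mul(-4, Add(Mul(8, o), Mul(Add(9, o), n))) = Mul(-4, Add(Mul(8, o), Mul(n, Add(9, o)))) = Add(Mul(-32, o), Mul(-4, n, Add(9, o))))
Add(a, Mul(-1, Function('b')(-3, 189))) = Add(1643, Mul(-1, Add(Mul(-32, -3), Mul(-4, 189, Add(9, -3))))) = Add(1643, Mul(-1, Add(96, Mul(-4, 189, 6)))) = Add(1643, Mul(-1, Add(96, -4536))) = Add(1643, Mul(-1, -4440)) = Add(1643, 4440) = 6083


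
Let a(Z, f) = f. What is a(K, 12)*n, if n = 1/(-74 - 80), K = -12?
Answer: -6/77 ≈ -0.077922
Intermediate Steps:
n = -1/154 (n = 1/(-154) = -1/154 ≈ -0.0064935)
a(K, 12)*n = 12*(-1/154) = -6/77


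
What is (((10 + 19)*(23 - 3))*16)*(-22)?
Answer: -204160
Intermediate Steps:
(((10 + 19)*(23 - 3))*16)*(-22) = ((29*20)*16)*(-22) = (580*16)*(-22) = 9280*(-22) = -204160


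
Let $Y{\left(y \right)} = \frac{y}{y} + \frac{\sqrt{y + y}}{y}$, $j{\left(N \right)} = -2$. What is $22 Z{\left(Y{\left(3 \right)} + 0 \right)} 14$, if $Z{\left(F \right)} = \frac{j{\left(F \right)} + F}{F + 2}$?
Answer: $- \frac{3388}{25} + \frac{1232 \sqrt{6}}{25} \approx -14.809$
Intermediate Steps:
$Y{\left(y \right)} = 1 + \frac{\sqrt{2}}{\sqrt{y}}$ ($Y{\left(y \right)} = 1 + \frac{\sqrt{2 y}}{y} = 1 + \frac{\sqrt{2} \sqrt{y}}{y} = 1 + \frac{\sqrt{2}}{\sqrt{y}}$)
$Z{\left(F \right)} = \frac{-2 + F}{2 + F}$ ($Z{\left(F \right)} = \frac{-2 + F}{F + 2} = \frac{-2 + F}{2 + F}$)
$22 Z{\left(Y{\left(3 \right)} + 0 \right)} 14 = 22 \frac{-2 + \left(\left(1 + \frac{\sqrt{2}}{\sqrt{3}}\right) + 0\right)}{2 + \left(\left(1 + \frac{\sqrt{2}}{\sqrt{3}}\right) + 0\right)} 14 = 22 \frac{-2 + \left(\left(1 + \sqrt{2} \frac{\sqrt{3}}{3}\right) + 0\right)}{2 + \left(\left(1 + \sqrt{2} \frac{\sqrt{3}}{3}\right) + 0\right)} 14 = 22 \frac{-2 + \left(\left(1 + \frac{\sqrt{6}}{3}\right) + 0\right)}{2 + \left(\left(1 + \frac{\sqrt{6}}{3}\right) + 0\right)} 14 = 22 \frac{-2 + \left(1 + \frac{\sqrt{6}}{3}\right)}{2 + \left(1 + \frac{\sqrt{6}}{3}\right)} 14 = 22 \frac{-1 + \frac{\sqrt{6}}{3}}{3 + \frac{\sqrt{6}}{3}} \cdot 14 = \frac{22 \left(-1 + \frac{\sqrt{6}}{3}\right)}{3 + \frac{\sqrt{6}}{3}} \cdot 14 = \frac{308 \left(-1 + \frac{\sqrt{6}}{3}\right)}{3 + \frac{\sqrt{6}}{3}}$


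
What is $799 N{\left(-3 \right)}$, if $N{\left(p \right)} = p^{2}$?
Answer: $7191$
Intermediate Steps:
$799 N{\left(-3 \right)} = 799 \left(-3\right)^{2} = 799 \cdot 9 = 7191$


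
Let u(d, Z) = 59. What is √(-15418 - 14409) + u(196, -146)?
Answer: 59 + I*√29827 ≈ 59.0 + 172.7*I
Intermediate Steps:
√(-15418 - 14409) + u(196, -146) = √(-15418 - 14409) + 59 = √(-29827) + 59 = I*√29827 + 59 = 59 + I*√29827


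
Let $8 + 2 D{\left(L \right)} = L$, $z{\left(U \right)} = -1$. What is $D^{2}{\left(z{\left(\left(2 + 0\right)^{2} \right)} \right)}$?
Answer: $\frac{81}{4} \approx 20.25$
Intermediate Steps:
$D{\left(L \right)} = -4 + \frac{L}{2}$
$D^{2}{\left(z{\left(\left(2 + 0\right)^{2} \right)} \right)} = \left(-4 + \frac{1}{2} \left(-1\right)\right)^{2} = \left(-4 - \frac{1}{2}\right)^{2} = \left(- \frac{9}{2}\right)^{2} = \frac{81}{4}$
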